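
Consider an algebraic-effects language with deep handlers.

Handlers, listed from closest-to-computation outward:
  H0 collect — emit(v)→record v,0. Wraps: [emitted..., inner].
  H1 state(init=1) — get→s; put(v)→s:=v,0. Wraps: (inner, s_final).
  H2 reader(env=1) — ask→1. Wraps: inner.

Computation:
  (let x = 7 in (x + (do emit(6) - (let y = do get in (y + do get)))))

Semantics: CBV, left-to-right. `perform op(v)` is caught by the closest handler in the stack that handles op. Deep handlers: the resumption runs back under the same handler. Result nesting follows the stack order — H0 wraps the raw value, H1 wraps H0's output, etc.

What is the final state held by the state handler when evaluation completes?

Answer: 1

Evaluation trace:
emit(6) @ H0 ⇒ out+=6
get @ H1 ⇒ 1
get @ H1 ⇒ 1
H0 returns [6, 5]
H1 returns ([6, 5], 1)
H2 returns ([6, 5], 1)
= ([6, 5], 1)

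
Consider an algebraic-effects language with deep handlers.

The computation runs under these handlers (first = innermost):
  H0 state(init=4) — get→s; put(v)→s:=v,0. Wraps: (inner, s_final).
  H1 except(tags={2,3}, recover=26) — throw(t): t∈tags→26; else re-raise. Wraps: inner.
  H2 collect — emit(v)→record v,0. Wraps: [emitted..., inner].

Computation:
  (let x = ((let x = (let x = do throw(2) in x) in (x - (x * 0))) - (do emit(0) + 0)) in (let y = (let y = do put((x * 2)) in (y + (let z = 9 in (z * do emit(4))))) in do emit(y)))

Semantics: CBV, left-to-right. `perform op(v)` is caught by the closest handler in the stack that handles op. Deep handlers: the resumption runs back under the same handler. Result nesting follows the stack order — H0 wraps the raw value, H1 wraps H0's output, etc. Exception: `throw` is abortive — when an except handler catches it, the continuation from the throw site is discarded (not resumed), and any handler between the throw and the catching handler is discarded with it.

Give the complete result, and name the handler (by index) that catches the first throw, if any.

Answer: [26] ; first throw caught by: H1

Step-by-step:
throw(2) @ H1 caught ⇒ 26
H2 returns [26]
= [26]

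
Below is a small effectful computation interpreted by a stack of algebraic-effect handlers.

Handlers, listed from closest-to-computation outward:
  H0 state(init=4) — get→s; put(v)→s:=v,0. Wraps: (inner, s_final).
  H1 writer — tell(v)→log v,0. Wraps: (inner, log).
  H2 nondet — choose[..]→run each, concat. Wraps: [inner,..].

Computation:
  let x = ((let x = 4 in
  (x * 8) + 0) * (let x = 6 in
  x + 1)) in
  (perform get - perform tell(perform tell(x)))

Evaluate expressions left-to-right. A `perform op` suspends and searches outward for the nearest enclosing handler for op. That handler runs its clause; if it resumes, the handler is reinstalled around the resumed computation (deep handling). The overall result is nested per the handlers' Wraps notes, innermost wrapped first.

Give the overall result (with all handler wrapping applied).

Step-by-step:
get @ H0 ⇒ 4
tell(224) @ H1 ⇒ log+=224
tell(0) @ H1 ⇒ log+=0
H0 returns (4, 4)
H1 returns ((4, 4), (224, 0))
H2 returns [((4, 4), (224, 0))]
= [((4, 4), (224, 0))]

Answer: [((4, 4), (224, 0))]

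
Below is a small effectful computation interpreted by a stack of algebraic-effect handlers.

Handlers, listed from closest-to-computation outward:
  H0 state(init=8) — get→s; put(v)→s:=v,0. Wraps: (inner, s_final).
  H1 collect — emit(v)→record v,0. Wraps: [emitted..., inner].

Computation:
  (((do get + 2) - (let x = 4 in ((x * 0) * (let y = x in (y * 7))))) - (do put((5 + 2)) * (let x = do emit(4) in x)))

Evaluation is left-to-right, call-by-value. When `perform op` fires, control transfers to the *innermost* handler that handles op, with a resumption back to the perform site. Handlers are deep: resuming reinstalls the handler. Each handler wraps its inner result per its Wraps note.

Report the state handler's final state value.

Answer: 7

Evaluation trace:
get @ H0 ⇒ 8
put(7) @ H0 ⇒ s:=7
emit(4) @ H1 ⇒ out+=4
H0 returns (10, 7)
H1 returns [4, (10, 7)]
= [4, (10, 7)]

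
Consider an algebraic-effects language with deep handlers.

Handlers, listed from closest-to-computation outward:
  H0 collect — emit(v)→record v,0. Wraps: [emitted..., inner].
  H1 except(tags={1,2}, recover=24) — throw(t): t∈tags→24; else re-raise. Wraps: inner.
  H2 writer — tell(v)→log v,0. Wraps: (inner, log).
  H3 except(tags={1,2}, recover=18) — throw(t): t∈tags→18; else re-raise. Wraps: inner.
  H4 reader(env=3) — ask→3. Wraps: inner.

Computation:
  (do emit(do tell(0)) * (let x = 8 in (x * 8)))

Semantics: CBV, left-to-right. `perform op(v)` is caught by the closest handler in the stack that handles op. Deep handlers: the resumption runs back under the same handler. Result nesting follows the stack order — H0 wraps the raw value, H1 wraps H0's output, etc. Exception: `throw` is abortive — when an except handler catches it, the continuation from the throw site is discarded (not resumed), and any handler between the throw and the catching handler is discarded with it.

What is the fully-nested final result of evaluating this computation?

Working:
tell(0) @ H2 ⇒ log+=0
emit(0) @ H0 ⇒ out+=0
H0 returns [0, 0]
H1 returns [0, 0]
H2 returns ([0, 0], (0))
H3 returns ([0, 0], (0))
H4 returns ([0, 0], (0))
= ([0, 0], (0))

Answer: ([0, 0], (0))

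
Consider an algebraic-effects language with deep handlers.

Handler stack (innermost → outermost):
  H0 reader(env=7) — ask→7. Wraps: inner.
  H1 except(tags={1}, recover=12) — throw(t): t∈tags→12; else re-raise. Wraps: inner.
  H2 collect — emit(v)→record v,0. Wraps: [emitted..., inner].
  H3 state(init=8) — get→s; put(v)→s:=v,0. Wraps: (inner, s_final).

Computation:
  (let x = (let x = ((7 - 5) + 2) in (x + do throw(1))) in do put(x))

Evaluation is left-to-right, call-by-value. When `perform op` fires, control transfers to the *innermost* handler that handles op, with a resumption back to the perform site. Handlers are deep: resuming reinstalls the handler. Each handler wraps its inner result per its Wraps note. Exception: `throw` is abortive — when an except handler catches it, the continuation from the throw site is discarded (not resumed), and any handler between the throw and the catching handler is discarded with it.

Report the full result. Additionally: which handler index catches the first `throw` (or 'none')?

Answer: ([12], 8) ; first throw caught by: H1

Evaluation trace:
throw(1) @ H1 caught ⇒ 12
H2 returns [12]
H3 returns ([12], 8)
= ([12], 8)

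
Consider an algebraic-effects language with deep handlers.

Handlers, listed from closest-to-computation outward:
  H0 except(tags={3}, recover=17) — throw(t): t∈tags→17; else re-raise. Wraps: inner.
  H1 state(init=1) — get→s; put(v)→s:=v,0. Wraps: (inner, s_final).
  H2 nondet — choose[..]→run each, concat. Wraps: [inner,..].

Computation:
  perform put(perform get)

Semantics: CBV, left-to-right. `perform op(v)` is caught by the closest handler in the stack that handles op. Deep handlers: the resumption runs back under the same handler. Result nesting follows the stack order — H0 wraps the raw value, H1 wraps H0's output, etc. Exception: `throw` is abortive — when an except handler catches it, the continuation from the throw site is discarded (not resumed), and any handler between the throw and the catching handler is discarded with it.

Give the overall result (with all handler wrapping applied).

Answer: [(0, 1)]

Step-by-step:
get @ H1 ⇒ 1
put(1) @ H1 ⇒ s:=1
H0 returns 0
H1 returns (0, 1)
H2 returns [(0, 1)]
= [(0, 1)]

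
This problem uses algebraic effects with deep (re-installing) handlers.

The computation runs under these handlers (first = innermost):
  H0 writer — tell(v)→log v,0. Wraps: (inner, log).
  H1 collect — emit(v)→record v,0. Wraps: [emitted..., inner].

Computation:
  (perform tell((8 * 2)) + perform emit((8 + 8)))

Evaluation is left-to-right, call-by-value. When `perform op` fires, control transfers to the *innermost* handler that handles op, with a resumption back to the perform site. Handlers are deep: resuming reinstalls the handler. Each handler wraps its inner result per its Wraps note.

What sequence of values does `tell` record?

Step-by-step:
tell(16) @ H0 ⇒ log+=16
emit(16) @ H1 ⇒ out+=16
H0 returns (0, (16))
H1 returns [16, (0, (16))]
= [16, (0, (16))]

Answer: (16)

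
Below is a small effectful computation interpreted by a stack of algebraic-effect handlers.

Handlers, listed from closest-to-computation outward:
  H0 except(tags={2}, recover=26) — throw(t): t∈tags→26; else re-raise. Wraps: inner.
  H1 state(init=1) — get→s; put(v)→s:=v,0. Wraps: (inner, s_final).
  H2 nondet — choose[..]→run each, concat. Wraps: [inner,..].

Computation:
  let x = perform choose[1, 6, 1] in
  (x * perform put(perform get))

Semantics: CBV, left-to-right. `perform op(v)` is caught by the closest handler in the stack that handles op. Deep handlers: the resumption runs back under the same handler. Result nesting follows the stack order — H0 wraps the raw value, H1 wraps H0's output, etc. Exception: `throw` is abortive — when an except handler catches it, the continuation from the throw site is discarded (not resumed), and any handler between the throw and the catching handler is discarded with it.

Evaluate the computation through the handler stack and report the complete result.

Answer: [(0, 1), (0, 1), (0, 1)]

Evaluation trace:
choose[1, 6, 1] @ H2
  branch[0] choose=1:
    get @ H1 ⇒ 1
    put(1) @ H1 ⇒ s:=1
    H0 returns 0
    H1 returns (0, 1)
    H2 returns [(0, 1)]
  branch[1] choose=6:
    get @ H1 ⇒ 1
    put(1) @ H1 ⇒ s:=1
    H0 returns 0
    H1 returns (0, 1)
    H2 returns [(0, 1)]
  branch[2] choose=1:
    get @ H1 ⇒ 1
    put(1) @ H1 ⇒ s:=1
    H0 returns 0
    H1 returns (0, 1)
    H2 returns [(0, 1)]
= [(0, 1), (0, 1), (0, 1)]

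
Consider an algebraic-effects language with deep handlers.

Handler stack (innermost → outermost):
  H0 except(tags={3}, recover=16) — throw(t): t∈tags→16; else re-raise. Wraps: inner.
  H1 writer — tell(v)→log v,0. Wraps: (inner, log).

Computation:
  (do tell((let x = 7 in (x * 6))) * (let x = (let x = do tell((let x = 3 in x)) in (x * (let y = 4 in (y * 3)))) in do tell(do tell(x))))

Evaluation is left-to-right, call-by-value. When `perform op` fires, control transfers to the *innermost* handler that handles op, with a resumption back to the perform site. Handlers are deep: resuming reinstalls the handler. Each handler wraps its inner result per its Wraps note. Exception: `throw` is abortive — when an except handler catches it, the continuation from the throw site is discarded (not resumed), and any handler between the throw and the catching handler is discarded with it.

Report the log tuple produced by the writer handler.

Answer: (42, 3, 0, 0)

Working:
tell(42) @ H1 ⇒ log+=42
tell(3) @ H1 ⇒ log+=3
tell(0) @ H1 ⇒ log+=0
tell(0) @ H1 ⇒ log+=0
H0 returns 0
H1 returns (0, (42, 3, 0, 0))
= (0, (42, 3, 0, 0))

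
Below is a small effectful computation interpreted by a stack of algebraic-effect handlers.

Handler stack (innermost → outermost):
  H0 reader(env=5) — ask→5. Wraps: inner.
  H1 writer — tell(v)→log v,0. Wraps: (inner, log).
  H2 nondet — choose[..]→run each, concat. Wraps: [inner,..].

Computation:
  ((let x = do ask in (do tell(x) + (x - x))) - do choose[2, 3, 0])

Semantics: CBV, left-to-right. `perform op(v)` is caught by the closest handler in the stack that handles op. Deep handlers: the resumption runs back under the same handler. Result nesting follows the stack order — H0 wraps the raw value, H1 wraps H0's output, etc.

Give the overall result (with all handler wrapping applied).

Evaluation trace:
ask @ H0 ⇒ 5
tell(5) @ H1 ⇒ log+=5
choose[2, 3, 0] @ H2
  branch[0] choose=2:
    H0 returns -2
    H1 returns (-2, (5))
    H2 returns [(-2, (5))]
  branch[1] choose=3:
    H0 returns -3
    H1 returns (-3, (5))
    H2 returns [(-3, (5))]
  branch[2] choose=0:
    H0 returns 0
    H1 returns (0, (5))
    H2 returns [(0, (5))]
= [(-2, (5)), (-3, (5)), (0, (5))]

Answer: [(-2, (5)), (-3, (5)), (0, (5))]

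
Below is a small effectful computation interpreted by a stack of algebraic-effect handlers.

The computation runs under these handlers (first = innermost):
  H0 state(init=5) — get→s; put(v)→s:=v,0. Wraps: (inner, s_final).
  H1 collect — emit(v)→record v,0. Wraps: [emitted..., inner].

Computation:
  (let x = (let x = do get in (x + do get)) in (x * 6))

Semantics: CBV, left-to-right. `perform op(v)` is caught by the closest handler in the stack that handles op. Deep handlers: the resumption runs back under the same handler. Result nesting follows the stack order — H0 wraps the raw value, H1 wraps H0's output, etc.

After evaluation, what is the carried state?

Answer: 5

Evaluation trace:
get @ H0 ⇒ 5
get @ H0 ⇒ 5
H0 returns (60, 5)
H1 returns [(60, 5)]
= [(60, 5)]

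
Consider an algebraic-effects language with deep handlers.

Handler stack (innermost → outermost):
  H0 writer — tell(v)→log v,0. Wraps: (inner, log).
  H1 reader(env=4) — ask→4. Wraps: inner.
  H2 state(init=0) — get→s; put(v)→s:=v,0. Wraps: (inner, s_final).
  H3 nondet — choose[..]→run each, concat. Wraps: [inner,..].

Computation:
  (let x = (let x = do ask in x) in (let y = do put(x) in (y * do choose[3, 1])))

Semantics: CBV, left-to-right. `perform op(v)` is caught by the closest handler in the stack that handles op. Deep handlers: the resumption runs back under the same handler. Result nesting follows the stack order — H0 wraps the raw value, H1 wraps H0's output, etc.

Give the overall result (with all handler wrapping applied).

Step-by-step:
ask @ H1 ⇒ 4
put(4) @ H2 ⇒ s:=4
choose[3, 1] @ H3
  branch[0] choose=3:
    H0 returns (0, ())
    H1 returns (0, ())
    H2 returns ((0, ()), 4)
    H3 returns [((0, ()), 4)]
  branch[1] choose=1:
    H0 returns (0, ())
    H1 returns (0, ())
    H2 returns ((0, ()), 4)
    H3 returns [((0, ()), 4)]
= [((0, ()), 4), ((0, ()), 4)]

Answer: [((0, ()), 4), ((0, ()), 4)]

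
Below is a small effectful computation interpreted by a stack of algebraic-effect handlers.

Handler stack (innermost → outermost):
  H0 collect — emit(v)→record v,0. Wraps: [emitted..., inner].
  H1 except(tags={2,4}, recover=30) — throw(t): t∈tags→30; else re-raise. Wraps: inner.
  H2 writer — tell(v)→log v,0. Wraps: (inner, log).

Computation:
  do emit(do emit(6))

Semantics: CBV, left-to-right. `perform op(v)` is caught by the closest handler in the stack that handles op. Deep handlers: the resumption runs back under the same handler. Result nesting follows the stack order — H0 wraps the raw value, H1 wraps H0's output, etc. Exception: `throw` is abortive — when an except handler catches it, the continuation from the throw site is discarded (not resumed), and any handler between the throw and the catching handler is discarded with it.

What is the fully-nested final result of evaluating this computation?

Answer: ([6, 0, 0], ())

Evaluation trace:
emit(6) @ H0 ⇒ out+=6
emit(0) @ H0 ⇒ out+=0
H0 returns [6, 0, 0]
H1 returns [6, 0, 0]
H2 returns ([6, 0, 0], ())
= ([6, 0, 0], ())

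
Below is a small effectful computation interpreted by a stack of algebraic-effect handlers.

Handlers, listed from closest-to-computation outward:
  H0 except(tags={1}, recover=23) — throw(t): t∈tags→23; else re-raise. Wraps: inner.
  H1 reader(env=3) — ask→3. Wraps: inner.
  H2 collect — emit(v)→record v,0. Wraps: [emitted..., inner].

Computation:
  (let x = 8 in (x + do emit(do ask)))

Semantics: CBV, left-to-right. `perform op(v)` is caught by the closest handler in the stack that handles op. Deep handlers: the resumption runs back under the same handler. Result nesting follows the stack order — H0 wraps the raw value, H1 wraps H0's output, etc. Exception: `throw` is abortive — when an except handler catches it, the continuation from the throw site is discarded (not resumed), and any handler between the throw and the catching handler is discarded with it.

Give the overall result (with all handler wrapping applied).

Answer: [3, 8]

Evaluation trace:
ask @ H1 ⇒ 3
emit(3) @ H2 ⇒ out+=3
H0 returns 8
H1 returns 8
H2 returns [3, 8]
= [3, 8]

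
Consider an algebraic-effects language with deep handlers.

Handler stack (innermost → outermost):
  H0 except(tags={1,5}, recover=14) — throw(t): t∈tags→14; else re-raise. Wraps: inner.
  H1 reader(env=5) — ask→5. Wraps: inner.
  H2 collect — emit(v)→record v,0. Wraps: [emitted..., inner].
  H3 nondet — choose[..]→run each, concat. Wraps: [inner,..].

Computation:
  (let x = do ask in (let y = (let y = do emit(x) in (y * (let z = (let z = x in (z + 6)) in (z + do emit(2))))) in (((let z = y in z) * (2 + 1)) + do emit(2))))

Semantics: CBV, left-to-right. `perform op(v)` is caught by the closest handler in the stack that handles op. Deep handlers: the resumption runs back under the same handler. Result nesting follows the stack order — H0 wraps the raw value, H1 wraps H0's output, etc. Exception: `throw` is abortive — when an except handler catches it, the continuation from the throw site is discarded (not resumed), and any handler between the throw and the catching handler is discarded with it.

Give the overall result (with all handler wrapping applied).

Step-by-step:
ask @ H1 ⇒ 5
emit(5) @ H2 ⇒ out+=5
emit(2) @ H2 ⇒ out+=2
emit(2) @ H2 ⇒ out+=2
H0 returns 0
H1 returns 0
H2 returns [5, 2, 2, 0]
H3 returns [[5, 2, 2, 0]]
= [[5, 2, 2, 0]]

Answer: [[5, 2, 2, 0]]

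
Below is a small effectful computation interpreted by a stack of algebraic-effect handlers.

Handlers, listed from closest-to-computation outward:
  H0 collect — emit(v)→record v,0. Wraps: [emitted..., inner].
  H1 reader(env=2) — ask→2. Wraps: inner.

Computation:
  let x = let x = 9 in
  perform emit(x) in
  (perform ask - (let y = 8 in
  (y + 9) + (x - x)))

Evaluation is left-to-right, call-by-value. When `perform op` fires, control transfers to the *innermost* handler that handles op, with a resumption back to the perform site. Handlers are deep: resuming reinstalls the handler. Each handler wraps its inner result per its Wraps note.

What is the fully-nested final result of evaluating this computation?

Evaluation trace:
emit(9) @ H0 ⇒ out+=9
ask @ H1 ⇒ 2
H0 returns [9, -15]
H1 returns [9, -15]
= [9, -15]

Answer: [9, -15]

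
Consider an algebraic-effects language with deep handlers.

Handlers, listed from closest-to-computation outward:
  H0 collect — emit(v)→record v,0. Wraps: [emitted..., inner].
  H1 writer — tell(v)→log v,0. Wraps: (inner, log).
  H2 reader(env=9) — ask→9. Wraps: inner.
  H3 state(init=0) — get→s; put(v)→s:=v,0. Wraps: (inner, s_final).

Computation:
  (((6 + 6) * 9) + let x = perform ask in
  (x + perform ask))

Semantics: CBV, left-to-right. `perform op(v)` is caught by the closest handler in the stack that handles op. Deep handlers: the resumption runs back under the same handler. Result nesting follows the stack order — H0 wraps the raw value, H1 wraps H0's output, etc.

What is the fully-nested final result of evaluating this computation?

Working:
ask @ H2 ⇒ 9
ask @ H2 ⇒ 9
H0 returns [126]
H1 returns ([126], ())
H2 returns ([126], ())
H3 returns (([126], ()), 0)
= (([126], ()), 0)

Answer: (([126], ()), 0)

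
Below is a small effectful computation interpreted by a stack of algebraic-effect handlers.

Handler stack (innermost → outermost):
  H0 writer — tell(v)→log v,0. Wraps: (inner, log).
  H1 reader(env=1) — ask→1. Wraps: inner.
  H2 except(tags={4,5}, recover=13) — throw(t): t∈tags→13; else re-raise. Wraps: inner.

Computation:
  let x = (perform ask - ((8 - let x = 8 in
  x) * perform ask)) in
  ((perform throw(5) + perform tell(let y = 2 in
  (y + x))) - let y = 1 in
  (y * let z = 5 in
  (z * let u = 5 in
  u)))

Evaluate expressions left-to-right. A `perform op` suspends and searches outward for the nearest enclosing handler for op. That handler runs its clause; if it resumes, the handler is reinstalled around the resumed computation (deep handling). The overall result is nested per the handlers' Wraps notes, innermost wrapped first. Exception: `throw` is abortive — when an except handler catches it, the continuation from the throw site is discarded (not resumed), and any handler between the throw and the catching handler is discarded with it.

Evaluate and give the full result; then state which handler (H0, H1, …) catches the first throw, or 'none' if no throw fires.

Evaluation trace:
ask @ H1 ⇒ 1
ask @ H1 ⇒ 1
throw(5) @ H2 caught ⇒ 13
= 13

Answer: 13 ; first throw caught by: H2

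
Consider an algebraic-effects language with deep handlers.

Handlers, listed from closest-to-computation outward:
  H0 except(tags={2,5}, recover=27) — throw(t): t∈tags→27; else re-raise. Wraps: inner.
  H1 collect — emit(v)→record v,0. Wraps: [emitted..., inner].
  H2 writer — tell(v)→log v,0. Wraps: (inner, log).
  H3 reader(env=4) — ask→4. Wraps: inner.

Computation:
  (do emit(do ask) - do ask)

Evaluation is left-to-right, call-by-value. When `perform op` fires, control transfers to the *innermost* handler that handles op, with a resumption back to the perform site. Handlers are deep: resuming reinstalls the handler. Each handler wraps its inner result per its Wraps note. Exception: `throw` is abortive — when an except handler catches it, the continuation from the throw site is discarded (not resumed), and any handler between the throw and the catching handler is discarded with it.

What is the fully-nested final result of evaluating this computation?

Answer: ([4, -4], ())

Step-by-step:
ask @ H3 ⇒ 4
emit(4) @ H1 ⇒ out+=4
ask @ H3 ⇒ 4
H0 returns -4
H1 returns [4, -4]
H2 returns ([4, -4], ())
H3 returns ([4, -4], ())
= ([4, -4], ())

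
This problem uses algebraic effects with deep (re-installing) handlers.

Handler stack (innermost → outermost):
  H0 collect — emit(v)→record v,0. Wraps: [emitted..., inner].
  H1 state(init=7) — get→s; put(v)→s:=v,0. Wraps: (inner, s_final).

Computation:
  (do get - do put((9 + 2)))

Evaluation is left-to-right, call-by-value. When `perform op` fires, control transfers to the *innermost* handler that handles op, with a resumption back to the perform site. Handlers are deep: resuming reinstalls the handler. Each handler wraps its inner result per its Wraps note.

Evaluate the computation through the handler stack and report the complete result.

Answer: ([7], 11)

Step-by-step:
get @ H1 ⇒ 7
put(11) @ H1 ⇒ s:=11
H0 returns [7]
H1 returns ([7], 11)
= ([7], 11)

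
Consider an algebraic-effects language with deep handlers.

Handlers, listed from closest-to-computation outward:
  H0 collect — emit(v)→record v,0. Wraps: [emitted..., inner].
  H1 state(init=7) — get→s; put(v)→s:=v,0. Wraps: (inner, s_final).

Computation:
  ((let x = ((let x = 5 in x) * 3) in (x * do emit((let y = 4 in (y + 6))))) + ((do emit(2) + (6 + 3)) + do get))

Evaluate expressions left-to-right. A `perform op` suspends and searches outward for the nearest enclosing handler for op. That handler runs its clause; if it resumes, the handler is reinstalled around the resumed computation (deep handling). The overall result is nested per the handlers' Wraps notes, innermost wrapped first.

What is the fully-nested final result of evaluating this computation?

Step-by-step:
emit(10) @ H0 ⇒ out+=10
emit(2) @ H0 ⇒ out+=2
get @ H1 ⇒ 7
H0 returns [10, 2, 16]
H1 returns ([10, 2, 16], 7)
= ([10, 2, 16], 7)

Answer: ([10, 2, 16], 7)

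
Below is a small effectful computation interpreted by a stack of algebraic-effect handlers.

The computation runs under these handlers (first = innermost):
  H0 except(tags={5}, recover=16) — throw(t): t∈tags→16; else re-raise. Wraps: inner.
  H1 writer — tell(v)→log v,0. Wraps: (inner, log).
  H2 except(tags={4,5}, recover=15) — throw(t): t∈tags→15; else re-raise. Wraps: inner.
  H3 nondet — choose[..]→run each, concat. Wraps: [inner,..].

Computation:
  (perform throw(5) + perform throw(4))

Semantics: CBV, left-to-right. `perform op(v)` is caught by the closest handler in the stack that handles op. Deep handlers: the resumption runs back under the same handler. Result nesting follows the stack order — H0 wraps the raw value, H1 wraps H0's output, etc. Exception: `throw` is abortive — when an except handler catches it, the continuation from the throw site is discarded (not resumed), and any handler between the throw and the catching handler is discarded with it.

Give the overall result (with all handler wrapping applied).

Step-by-step:
throw(5) @ H0 caught ⇒ 16
H1 returns (16, ())
H2 returns (16, ())
H3 returns [(16, ())]
= [(16, ())]

Answer: [(16, ())]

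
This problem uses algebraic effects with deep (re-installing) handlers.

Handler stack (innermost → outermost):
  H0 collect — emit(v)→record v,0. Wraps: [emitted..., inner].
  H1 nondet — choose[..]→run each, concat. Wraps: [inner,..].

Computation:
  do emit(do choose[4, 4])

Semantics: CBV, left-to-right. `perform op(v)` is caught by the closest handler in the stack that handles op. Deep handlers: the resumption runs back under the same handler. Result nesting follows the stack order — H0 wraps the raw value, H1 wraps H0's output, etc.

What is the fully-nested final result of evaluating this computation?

Answer: [[4, 0], [4, 0]]

Working:
choose[4, 4] @ H1
  branch[0] choose=4:
    emit(4) @ H0 ⇒ out+=4
    H0 returns [4, 0]
    H1 returns [[4, 0]]
  branch[1] choose=4:
    emit(4) @ H0 ⇒ out+=4
    H0 returns [4, 0]
    H1 returns [[4, 0]]
= [[4, 0], [4, 0]]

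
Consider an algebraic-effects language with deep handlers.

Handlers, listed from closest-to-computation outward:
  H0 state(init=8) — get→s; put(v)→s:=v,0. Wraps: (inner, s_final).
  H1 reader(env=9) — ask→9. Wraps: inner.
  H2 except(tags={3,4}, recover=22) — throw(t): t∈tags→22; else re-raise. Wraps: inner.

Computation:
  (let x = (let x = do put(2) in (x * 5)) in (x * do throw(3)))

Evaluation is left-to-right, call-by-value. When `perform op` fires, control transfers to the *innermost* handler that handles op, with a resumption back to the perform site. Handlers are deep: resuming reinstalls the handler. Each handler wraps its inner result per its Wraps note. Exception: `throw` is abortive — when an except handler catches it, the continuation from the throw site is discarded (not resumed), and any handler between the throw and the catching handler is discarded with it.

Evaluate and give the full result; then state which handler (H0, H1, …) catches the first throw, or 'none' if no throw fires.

Evaluation trace:
put(2) @ H0 ⇒ s:=2
throw(3) @ H2 caught ⇒ 22
= 22

Answer: 22 ; first throw caught by: H2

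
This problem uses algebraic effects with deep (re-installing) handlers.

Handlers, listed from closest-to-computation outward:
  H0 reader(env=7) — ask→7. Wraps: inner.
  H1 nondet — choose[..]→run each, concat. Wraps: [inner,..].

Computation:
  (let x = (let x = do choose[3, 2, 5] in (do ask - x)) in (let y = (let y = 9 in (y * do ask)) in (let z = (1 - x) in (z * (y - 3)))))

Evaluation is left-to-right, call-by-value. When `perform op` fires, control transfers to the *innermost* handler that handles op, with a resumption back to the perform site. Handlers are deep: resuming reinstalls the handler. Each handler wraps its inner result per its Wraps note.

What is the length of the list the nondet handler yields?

Evaluation trace:
choose[3, 2, 5] @ H1
  branch[0] choose=3:
    ask @ H0 ⇒ 7
    ask @ H0 ⇒ 7
    H0 returns -180
    H1 returns [-180]
  branch[1] choose=2:
    ask @ H0 ⇒ 7
    ask @ H0 ⇒ 7
    H0 returns -240
    H1 returns [-240]
  branch[2] choose=5:
    ask @ H0 ⇒ 7
    ask @ H0 ⇒ 7
    H0 returns -60
    H1 returns [-60]
= [-180, -240, -60]

Answer: 3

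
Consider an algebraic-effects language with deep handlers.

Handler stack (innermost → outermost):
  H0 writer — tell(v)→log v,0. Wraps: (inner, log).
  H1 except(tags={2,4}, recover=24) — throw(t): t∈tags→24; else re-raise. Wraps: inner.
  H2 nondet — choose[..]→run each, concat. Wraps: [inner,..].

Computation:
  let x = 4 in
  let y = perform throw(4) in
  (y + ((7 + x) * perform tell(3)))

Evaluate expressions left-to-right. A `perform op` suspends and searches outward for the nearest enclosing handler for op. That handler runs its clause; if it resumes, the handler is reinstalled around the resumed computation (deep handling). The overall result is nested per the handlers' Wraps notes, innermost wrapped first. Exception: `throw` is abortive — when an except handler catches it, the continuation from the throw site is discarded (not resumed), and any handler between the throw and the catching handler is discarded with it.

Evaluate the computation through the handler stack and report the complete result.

Evaluation trace:
throw(4) @ H1 caught ⇒ 24
H2 returns [24]
= [24]

Answer: [24]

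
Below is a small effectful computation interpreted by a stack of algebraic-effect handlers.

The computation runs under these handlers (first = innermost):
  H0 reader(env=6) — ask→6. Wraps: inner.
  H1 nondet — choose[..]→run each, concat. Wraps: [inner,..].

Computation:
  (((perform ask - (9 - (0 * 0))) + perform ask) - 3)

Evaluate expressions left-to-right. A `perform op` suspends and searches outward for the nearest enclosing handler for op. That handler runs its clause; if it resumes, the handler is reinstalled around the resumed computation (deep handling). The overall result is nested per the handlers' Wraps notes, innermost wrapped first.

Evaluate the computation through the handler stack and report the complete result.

Working:
ask @ H0 ⇒ 6
ask @ H0 ⇒ 6
H0 returns 0
H1 returns [0]
= [0]

Answer: [0]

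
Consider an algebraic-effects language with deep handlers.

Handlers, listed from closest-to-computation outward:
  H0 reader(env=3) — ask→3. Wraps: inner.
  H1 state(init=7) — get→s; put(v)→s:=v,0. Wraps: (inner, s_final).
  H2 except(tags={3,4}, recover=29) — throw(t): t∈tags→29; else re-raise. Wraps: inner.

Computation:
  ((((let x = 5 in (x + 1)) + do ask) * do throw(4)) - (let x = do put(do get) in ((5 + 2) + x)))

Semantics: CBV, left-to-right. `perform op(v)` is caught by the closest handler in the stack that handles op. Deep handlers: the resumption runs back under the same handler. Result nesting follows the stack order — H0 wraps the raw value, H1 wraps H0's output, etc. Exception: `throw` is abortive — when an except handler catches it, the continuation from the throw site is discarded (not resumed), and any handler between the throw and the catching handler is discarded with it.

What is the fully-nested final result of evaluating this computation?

Answer: 29

Evaluation trace:
ask @ H0 ⇒ 3
throw(4) @ H2 caught ⇒ 29
= 29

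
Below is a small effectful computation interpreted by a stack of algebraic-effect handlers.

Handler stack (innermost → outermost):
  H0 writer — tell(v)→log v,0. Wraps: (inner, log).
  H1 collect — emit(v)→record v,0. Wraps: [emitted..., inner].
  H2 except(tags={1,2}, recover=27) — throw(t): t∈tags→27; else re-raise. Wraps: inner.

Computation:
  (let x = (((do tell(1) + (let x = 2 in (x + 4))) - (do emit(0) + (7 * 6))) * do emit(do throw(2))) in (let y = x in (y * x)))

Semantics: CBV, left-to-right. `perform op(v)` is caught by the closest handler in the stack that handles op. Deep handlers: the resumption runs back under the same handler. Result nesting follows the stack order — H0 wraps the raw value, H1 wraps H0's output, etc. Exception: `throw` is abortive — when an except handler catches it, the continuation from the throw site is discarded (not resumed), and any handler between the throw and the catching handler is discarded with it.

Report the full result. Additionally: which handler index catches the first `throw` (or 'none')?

Working:
tell(1) @ H0 ⇒ log+=1
emit(0) @ H1 ⇒ out+=0
throw(2) @ H2 caught ⇒ 27
= 27

Answer: 27 ; first throw caught by: H2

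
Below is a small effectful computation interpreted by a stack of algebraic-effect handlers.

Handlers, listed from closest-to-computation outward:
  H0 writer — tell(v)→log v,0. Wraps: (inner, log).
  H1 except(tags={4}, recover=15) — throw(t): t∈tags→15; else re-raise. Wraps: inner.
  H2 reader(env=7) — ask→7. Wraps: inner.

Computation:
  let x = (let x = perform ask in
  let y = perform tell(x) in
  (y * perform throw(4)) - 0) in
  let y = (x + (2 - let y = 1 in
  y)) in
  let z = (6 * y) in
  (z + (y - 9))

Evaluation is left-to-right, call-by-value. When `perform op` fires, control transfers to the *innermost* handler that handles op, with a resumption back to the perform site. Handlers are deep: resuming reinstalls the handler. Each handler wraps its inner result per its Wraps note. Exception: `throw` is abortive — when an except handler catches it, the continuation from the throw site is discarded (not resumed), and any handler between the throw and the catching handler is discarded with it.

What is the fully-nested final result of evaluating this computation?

Evaluation trace:
ask @ H2 ⇒ 7
tell(7) @ H0 ⇒ log+=7
throw(4) @ H1 caught ⇒ 15
H2 returns 15
= 15

Answer: 15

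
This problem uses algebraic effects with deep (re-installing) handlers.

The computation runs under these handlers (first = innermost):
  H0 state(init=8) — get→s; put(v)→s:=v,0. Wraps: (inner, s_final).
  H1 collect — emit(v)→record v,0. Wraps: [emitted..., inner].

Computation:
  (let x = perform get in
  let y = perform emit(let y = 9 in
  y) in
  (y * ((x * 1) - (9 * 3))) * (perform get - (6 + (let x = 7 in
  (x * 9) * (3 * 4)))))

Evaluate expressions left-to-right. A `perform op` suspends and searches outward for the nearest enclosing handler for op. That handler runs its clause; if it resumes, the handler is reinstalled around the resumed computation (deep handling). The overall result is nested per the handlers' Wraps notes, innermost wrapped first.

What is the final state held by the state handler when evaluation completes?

Step-by-step:
get @ H0 ⇒ 8
emit(9) @ H1 ⇒ out+=9
get @ H0 ⇒ 8
H0 returns (0, 8)
H1 returns [9, (0, 8)]
= [9, (0, 8)]

Answer: 8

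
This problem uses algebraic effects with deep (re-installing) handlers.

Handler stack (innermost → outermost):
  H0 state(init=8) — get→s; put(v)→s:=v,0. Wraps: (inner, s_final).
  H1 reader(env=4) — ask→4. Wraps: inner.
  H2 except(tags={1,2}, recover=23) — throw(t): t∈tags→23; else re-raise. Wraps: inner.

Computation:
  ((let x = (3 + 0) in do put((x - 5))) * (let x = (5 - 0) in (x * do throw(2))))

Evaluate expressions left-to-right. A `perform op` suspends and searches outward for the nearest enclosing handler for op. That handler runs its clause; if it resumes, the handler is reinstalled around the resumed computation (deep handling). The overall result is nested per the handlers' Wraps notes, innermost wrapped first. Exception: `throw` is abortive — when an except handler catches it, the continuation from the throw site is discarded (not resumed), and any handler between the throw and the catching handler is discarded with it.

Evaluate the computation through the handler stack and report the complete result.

Step-by-step:
put(-2) @ H0 ⇒ s:=-2
throw(2) @ H2 caught ⇒ 23
= 23

Answer: 23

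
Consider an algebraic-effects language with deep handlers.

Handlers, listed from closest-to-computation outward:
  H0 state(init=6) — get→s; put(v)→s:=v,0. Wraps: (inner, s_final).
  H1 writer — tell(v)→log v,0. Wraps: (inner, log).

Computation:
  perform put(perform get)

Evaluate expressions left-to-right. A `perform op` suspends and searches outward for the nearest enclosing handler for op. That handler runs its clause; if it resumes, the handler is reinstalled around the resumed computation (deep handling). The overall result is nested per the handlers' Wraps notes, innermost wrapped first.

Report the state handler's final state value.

Answer: 6

Step-by-step:
get @ H0 ⇒ 6
put(6) @ H0 ⇒ s:=6
H0 returns (0, 6)
H1 returns ((0, 6), ())
= ((0, 6), ())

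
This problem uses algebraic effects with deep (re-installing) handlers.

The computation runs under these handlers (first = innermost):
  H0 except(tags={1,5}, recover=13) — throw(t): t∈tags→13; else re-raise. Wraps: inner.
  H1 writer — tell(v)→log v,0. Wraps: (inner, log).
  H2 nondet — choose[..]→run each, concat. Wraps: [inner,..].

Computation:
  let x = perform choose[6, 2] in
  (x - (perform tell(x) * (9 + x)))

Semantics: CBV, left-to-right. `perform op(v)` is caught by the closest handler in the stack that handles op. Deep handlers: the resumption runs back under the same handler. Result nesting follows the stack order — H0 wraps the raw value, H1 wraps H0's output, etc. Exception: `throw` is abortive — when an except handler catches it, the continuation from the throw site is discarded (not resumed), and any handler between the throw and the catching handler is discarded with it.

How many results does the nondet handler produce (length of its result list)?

Answer: 2

Working:
choose[6, 2] @ H2
  branch[0] choose=6:
    tell(6) @ H1 ⇒ log+=6
    H0 returns 6
    H1 returns (6, (6))
    H2 returns [(6, (6))]
  branch[1] choose=2:
    tell(2) @ H1 ⇒ log+=2
    H0 returns 2
    H1 returns (2, (2))
    H2 returns [(2, (2))]
= [(6, (6)), (2, (2))]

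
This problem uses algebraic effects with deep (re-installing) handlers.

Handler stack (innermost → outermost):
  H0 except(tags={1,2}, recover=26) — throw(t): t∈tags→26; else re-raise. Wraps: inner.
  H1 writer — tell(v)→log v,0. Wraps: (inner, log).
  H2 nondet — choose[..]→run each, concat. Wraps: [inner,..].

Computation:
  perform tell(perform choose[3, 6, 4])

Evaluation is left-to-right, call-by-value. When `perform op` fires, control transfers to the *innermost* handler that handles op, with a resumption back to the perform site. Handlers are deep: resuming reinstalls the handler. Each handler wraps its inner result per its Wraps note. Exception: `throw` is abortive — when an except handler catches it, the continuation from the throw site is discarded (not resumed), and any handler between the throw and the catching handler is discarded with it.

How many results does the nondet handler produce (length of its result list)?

Evaluation trace:
choose[3, 6, 4] @ H2
  branch[0] choose=3:
    tell(3) @ H1 ⇒ log+=3
    H0 returns 0
    H1 returns (0, (3))
    H2 returns [(0, (3))]
  branch[1] choose=6:
    tell(6) @ H1 ⇒ log+=6
    H0 returns 0
    H1 returns (0, (6))
    H2 returns [(0, (6))]
  branch[2] choose=4:
    tell(4) @ H1 ⇒ log+=4
    H0 returns 0
    H1 returns (0, (4))
    H2 returns [(0, (4))]
= [(0, (3)), (0, (6)), (0, (4))]

Answer: 3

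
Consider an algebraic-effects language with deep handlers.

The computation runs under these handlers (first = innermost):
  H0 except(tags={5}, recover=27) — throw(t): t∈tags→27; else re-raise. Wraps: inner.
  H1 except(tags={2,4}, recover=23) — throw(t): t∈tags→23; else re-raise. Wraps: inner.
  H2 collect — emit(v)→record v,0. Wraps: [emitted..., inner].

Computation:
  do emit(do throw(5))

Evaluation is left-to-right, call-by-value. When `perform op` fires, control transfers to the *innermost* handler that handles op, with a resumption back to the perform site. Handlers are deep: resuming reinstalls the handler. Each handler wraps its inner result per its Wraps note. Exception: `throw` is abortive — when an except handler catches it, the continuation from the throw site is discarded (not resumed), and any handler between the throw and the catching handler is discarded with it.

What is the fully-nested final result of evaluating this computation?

Answer: [27]

Step-by-step:
throw(5) @ H0 caught ⇒ 27
H1 returns 27
H2 returns [27]
= [27]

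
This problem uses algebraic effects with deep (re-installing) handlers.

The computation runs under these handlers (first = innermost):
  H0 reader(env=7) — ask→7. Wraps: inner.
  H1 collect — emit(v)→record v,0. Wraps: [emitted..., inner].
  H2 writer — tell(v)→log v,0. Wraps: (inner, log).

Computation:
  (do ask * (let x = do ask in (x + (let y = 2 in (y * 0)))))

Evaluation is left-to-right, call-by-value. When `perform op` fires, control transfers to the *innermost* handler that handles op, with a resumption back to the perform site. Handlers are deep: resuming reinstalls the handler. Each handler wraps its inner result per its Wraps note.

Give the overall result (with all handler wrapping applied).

Step-by-step:
ask @ H0 ⇒ 7
ask @ H0 ⇒ 7
H0 returns 49
H1 returns [49]
H2 returns ([49], ())
= ([49], ())

Answer: ([49], ())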